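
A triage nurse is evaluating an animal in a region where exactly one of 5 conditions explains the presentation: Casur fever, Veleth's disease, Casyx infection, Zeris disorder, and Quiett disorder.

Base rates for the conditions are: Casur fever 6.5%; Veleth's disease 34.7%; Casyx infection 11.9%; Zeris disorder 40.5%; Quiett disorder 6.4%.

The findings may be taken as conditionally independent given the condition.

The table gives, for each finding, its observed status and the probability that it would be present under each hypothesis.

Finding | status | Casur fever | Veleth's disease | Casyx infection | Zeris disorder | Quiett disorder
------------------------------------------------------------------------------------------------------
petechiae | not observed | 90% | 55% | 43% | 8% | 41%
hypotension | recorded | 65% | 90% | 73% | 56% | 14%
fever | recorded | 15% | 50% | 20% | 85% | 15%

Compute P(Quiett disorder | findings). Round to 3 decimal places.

Multiply each prior by the joint likelihood of the evidence pattern (using 1 − P(present | H) for each absent finding):
  Casur fever: 0.065 × (1 − 0.90) × 0.65 × 0.15 = 0.00063375
  Veleth's disease: 0.347 × (1 − 0.55) × 0.90 × 0.50 = 0.070267
  Casyx infection: 0.119 × (1 − 0.43) × 0.73 × 0.20 = 0.0099032
  Zeris disorder: 0.405 × (1 − 0.08) × 0.56 × 0.85 = 0.17736
  Quiett disorder: 0.064 × (1 − 0.41) × 0.14 × 0.15 = 0.00079296
Marginal likelihood of the evidence = 0.25895.
P(Quiett disorder | evidence) = 0.00079296 / 0.25895 ≈ 0.003.

0.003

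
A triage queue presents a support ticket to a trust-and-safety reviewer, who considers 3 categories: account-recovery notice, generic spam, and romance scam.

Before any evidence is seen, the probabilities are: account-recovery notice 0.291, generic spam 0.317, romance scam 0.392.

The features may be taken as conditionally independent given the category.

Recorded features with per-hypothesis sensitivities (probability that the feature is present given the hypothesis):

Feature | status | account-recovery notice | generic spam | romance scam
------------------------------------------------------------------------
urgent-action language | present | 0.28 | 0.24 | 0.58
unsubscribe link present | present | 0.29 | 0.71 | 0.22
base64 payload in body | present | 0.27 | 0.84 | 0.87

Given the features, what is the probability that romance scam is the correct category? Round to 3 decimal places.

For each hypothesis, the unnormalized posterior weight is prior × product of the feature likelihoods:
  account-recovery notice: 0.291 × 0.28 × 0.29 × 0.27 = 0.0063799
  generic spam: 0.317 × 0.24 × 0.71 × 0.84 = 0.045374
  romance scam: 0.392 × 0.58 × 0.22 × 0.87 = 0.043517
Marginal likelihood of the evidence = 0.095271.
P(romance scam | evidence) = 0.043517 / 0.095271 ≈ 0.457.

0.457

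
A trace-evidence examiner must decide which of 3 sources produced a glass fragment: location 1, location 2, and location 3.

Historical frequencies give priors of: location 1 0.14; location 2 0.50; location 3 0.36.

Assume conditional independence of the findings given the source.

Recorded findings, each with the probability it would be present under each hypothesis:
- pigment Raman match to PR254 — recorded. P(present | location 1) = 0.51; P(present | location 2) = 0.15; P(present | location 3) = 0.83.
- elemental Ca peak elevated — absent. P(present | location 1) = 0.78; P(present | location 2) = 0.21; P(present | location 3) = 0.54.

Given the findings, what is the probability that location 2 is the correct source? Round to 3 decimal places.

0.279

Multiply each prior by the joint likelihood of the evidence pattern (using 1 − P(present | H) for each absent finding):
  location 1: 0.14 × 0.51 × (1 − 0.78) = 0.015708
  location 2: 0.50 × 0.15 × (1 − 0.21) = 0.05925
  location 3: 0.36 × 0.83 × (1 − 0.54) = 0.13745
The unnormalized weights sum to 0.21241.
P(location 2 | evidence) = 0.05925 / 0.21241 ≈ 0.279.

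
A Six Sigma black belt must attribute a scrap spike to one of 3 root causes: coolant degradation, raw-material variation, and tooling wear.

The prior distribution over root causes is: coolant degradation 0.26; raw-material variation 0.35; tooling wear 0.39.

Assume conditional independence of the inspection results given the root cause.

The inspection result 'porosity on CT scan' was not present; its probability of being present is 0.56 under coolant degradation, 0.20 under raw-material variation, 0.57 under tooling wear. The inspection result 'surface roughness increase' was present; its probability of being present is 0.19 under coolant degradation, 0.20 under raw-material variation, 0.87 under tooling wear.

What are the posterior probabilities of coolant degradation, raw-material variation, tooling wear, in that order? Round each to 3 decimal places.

For each hypothesis, the unnormalized posterior weight is prior × product of the inspection result likelihoods (using 1 − P(present | H) for each absent inspection result):
  coolant degradation: 0.26 × (1 − 0.56) × 0.19 = 0.021736
  raw-material variation: 0.35 × (1 − 0.20) × 0.20 = 0.056
  tooling wear: 0.39 × (1 − 0.57) × 0.87 = 0.1459
Normalizing constant Z = 0.021736 + 0.056 + 0.1459 = 0.22364.
P(coolant degradation | evidence) = 0.021736 / 0.22364 ≈ 0.097
P(raw-material variation | evidence) = 0.056 / 0.22364 ≈ 0.250
P(tooling wear | evidence) = 0.1459 / 0.22364 ≈ 0.652

0.097, 0.250, 0.652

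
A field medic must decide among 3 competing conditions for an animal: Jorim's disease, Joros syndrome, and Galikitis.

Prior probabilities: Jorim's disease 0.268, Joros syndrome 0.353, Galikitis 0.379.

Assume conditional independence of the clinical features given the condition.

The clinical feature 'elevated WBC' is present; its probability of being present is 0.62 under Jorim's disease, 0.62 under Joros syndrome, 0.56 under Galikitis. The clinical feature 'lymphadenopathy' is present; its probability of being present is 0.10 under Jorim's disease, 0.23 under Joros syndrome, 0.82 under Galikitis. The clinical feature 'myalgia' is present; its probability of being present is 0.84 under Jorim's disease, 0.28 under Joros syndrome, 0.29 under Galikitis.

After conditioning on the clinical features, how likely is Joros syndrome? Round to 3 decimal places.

0.179

By Bayes' rule with conditional independence, the unnormalized weight for each hypothesis is prior × ∏ likelihoods:
  Jorim's disease: 0.268 × 0.62 × 0.10 × 0.84 = 0.013957
  Joros syndrome: 0.353 × 0.62 × 0.23 × 0.28 = 0.014095
  Galikitis: 0.379 × 0.56 × 0.82 × 0.29 = 0.050471
The unnormalized weights sum to 0.078523.
P(Joros syndrome | evidence) = 0.014095 / 0.078523 ≈ 0.179.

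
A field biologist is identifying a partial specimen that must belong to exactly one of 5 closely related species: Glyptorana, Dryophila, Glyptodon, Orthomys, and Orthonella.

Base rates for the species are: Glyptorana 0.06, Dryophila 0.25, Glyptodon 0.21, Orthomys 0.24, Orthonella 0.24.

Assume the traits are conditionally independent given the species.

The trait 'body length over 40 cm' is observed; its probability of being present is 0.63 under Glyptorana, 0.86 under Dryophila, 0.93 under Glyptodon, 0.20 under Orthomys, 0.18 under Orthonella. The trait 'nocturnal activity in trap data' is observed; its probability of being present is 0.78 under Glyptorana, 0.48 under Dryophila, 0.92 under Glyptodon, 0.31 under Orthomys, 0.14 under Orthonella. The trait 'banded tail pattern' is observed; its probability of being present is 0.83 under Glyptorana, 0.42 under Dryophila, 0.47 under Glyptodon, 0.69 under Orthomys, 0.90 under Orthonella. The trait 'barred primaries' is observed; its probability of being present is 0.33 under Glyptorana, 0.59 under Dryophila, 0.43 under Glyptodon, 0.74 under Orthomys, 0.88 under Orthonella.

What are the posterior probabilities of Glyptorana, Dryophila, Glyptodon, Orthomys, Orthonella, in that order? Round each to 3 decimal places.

0.098, 0.311, 0.441, 0.092, 0.058

By Bayes' rule with conditional independence, the unnormalized weight for each hypothesis is prior × ∏ likelihoods:
  Glyptorana: 0.06 × 0.63 × 0.78 × 0.83 × 0.33 = 0.0080757
  Dryophila: 0.25 × 0.86 × 0.48 × 0.42 × 0.59 = 0.025573
  Glyptodon: 0.21 × 0.93 × 0.92 × 0.47 × 0.43 = 0.036313
  Orthomys: 0.24 × 0.20 × 0.31 × 0.69 × 0.74 = 0.0075977
  Orthonella: 0.24 × 0.18 × 0.14 × 0.90 × 0.88 = 0.00479
The unnormalized weights sum to 0.082349.
P(Glyptorana | evidence) = 0.0080757 / 0.082349 ≈ 0.098
P(Dryophila | evidence) = 0.025573 / 0.082349 ≈ 0.311
P(Glyptodon | evidence) = 0.036313 / 0.082349 ≈ 0.441
P(Orthomys | evidence) = 0.0075977 / 0.082349 ≈ 0.092
P(Orthonella | evidence) = 0.00479 / 0.082349 ≈ 0.058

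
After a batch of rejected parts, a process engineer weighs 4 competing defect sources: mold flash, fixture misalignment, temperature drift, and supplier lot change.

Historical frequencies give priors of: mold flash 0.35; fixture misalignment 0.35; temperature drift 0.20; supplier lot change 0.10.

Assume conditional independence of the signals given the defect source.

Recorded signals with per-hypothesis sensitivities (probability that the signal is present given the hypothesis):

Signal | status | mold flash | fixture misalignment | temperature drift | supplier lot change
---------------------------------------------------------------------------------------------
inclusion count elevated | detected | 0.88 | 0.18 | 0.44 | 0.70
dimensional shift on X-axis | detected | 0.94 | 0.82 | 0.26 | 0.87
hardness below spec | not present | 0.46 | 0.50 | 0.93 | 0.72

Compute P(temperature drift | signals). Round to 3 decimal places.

0.008

By Bayes' rule with conditional independence, the unnormalized weight for each hypothesis is prior × ∏ likelihoods (using 1 − P(present | H) for each absent signal):
  mold flash: 0.35 × 0.88 × 0.94 × (1 − 0.46) = 0.15634
  fixture misalignment: 0.35 × 0.18 × 0.82 × (1 − 0.50) = 0.02583
  temperature drift: 0.20 × 0.44 × 0.26 × (1 − 0.93) = 0.0016016
  supplier lot change: 0.10 × 0.70 × 0.87 × (1 − 0.72) = 0.017052
Normalizing constant Z = 0.15634 + 0.02583 + 0.0016016 + 0.017052 = 0.20082.
P(temperature drift | evidence) = 0.0016016 / 0.20082 ≈ 0.008.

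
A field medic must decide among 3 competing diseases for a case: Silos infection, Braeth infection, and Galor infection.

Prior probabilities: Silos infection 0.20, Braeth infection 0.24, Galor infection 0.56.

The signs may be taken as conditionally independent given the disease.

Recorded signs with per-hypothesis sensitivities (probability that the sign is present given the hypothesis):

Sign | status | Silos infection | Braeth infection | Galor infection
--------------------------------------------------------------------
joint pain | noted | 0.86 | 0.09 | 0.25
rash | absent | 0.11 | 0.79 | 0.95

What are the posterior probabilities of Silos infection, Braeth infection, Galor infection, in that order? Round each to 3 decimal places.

0.930, 0.028, 0.043

By Bayes' rule with conditional independence, the unnormalized weight for each hypothesis is prior × ∏ likelihoods (using 1 − P(present | H) for each absent sign):
  Silos infection: 0.20 × 0.86 × (1 − 0.11) = 0.15308
  Braeth infection: 0.24 × 0.09 × (1 − 0.79) = 0.004536
  Galor infection: 0.56 × 0.25 × (1 − 0.95) = 0.007
Normalizing constant Z = 0.15308 + 0.004536 + 0.007 = 0.16462.
P(Silos infection | evidence) = 0.15308 / 0.16462 ≈ 0.930
P(Braeth infection | evidence) = 0.004536 / 0.16462 ≈ 0.028
P(Galor infection | evidence) = 0.007 / 0.16462 ≈ 0.043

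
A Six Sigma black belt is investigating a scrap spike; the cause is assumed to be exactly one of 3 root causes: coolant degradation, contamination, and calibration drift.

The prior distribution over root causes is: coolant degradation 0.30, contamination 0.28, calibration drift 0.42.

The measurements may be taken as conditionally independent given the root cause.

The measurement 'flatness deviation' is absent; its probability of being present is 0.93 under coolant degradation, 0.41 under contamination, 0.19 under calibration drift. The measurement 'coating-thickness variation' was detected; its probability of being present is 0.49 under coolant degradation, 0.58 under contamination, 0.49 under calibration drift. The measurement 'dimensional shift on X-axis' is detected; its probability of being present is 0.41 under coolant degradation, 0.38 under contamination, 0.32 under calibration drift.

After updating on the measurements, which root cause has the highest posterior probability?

calibration drift

Multiply each prior by the joint likelihood of the measurement pattern (using 1 − P(present | H) for each absent measurement):
  coolant degradation: 0.30 × (1 − 0.93) × 0.49 × 0.41 = 0.0042189
  contamination: 0.28 × (1 − 0.41) × 0.58 × 0.38 = 0.03641
  calibration drift: 0.42 × (1 − 0.19) × 0.49 × 0.32 = 0.053343
Normalizing constant Z = 0.0042189 + 0.03641 + 0.053343 = 0.093972.
P(coolant degradation | evidence) ≈ 0.0042189 / 0.093972 ≈ 0.045
P(contamination | evidence) ≈ 0.03641 / 0.093972 ≈ 0.387
P(calibration drift | evidence) ≈ 0.053343 / 0.093972 ≈ 0.568
The largest is 0.568, so calibration drift is most probable.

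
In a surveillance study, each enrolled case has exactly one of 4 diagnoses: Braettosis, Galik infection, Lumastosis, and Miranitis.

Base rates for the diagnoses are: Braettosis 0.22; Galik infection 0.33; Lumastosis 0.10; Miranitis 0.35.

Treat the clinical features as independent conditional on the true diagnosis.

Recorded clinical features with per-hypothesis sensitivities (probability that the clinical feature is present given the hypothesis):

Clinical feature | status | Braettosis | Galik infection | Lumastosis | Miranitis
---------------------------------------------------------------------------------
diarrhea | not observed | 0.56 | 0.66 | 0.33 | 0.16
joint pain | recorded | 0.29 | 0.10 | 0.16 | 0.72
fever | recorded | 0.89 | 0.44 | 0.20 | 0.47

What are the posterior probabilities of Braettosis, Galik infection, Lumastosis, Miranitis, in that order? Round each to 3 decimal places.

For each hypothesis, the unnormalized posterior weight is prior × product of the clinical feature likelihoods (using 1 − P(present | H) for each absent clinical feature):
  Braettosis: 0.22 × (1 − 0.56) × 0.29 × 0.89 = 0.024984
  Galik infection: 0.33 × (1 − 0.66) × 0.10 × 0.44 = 0.0049368
  Lumastosis: 0.10 × (1 − 0.33) × 0.16 × 0.20 = 0.002144
  Miranitis: 0.35 × (1 − 0.16) × 0.72 × 0.47 = 0.09949
Normalizing constant Z = 0.024984 + 0.0049368 + 0.002144 + 0.09949 = 0.13155.
P(Braettosis | evidence) = 0.024984 / 0.13155 ≈ 0.190
P(Galik infection | evidence) = 0.0049368 / 0.13155 ≈ 0.038
P(Lumastosis | evidence) = 0.002144 / 0.13155 ≈ 0.016
P(Miranitis | evidence) = 0.09949 / 0.13155 ≈ 0.756

0.190, 0.038, 0.016, 0.756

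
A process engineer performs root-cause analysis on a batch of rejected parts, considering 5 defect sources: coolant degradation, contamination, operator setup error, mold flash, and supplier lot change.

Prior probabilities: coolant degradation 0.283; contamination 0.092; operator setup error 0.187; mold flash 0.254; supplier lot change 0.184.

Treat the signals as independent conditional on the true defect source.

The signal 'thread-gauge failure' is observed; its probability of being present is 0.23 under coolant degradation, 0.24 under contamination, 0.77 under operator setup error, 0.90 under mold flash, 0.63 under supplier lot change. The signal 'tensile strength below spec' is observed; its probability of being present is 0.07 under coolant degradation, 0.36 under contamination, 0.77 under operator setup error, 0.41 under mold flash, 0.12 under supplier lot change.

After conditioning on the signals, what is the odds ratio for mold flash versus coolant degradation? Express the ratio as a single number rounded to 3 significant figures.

20.6

The normalizing constant cancels in an odds ratio, so compute prior × likelihood for the two hypotheses only:
  mold flash: 0.254 × 0.90 × 0.41 = 0.093726
  coolant degradation: 0.283 × 0.23 × 0.07 = 0.0045563
Posterior odds = 0.093726 / 0.0045563 ≈ 20.6.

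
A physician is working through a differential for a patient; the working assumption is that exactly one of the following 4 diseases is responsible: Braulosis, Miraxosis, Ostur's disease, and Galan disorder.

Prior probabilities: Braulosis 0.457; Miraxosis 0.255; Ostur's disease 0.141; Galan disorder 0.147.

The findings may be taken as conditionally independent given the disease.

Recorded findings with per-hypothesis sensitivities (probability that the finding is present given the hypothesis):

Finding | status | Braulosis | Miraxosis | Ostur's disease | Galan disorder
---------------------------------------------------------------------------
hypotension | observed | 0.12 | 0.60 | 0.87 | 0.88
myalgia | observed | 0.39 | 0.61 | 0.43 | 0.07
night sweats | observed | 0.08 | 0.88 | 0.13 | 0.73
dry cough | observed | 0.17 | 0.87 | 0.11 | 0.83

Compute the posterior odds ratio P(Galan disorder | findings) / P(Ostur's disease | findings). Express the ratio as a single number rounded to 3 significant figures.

Posterior odds equal prior odds times the likelihood ratio; only the two competing hypotheses matter.
  Galan disorder: 0.147 × 0.88 × 0.07 × 0.73 × 0.83 = 0.0054865
  Ostur's disease: 0.141 × 0.87 × 0.43 × 0.13 × 0.11 = 0.0007543
Posterior odds = 0.0054865 / 0.0007543 ≈ 7.27.

7.27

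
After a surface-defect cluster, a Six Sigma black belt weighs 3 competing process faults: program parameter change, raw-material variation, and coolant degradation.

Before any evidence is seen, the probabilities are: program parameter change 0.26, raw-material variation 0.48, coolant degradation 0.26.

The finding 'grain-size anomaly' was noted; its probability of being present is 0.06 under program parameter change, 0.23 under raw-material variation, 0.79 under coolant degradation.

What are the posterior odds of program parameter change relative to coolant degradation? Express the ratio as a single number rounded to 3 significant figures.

0.0759

The normalizing constant cancels in an odds ratio, so compute prior × likelihood for the two hypotheses only:
  program parameter change: 0.26 × 0.06 = 0.0156
  coolant degradation: 0.26 × 0.79 = 0.2054
Posterior odds = 0.0156 / 0.2054 ≈ 0.0759.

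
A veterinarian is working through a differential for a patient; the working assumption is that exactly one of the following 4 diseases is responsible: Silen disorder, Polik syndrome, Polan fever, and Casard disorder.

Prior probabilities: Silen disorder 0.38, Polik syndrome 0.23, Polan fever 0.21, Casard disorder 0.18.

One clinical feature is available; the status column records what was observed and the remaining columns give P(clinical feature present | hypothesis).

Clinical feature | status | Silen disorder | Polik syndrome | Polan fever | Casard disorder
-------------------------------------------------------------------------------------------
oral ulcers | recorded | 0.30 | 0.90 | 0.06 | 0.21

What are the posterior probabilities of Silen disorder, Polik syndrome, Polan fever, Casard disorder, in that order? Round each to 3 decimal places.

For each hypothesis, the unnormalized posterior weight is prior × likelihood:
  Silen disorder: 0.38 × 0.30 = 0.114
  Polik syndrome: 0.23 × 0.90 = 0.207
  Polan fever: 0.21 × 0.06 = 0.0126
  Casard disorder: 0.18 × 0.21 = 0.0378
Normalizing constant Z = 0.114 + 0.207 + 0.0126 + 0.0378 = 0.3714.
P(Silen disorder | evidence) = 0.114 / 0.3714 ≈ 0.307
P(Polik syndrome | evidence) = 0.207 / 0.3714 ≈ 0.557
P(Polan fever | evidence) = 0.0126 / 0.3714 ≈ 0.034
P(Casard disorder | evidence) = 0.0378 / 0.3714 ≈ 0.102

0.307, 0.557, 0.034, 0.102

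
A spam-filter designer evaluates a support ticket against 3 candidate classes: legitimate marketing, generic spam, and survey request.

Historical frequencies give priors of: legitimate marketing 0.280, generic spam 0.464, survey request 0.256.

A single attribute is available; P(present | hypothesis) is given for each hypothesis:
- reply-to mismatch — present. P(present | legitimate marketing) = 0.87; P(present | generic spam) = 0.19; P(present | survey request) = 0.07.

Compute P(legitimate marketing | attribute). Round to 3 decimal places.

0.697

For each hypothesis, the unnormalized posterior weight is prior × likelihood:
  legitimate marketing: 0.280 × 0.87 = 0.2436
  generic spam: 0.464 × 0.19 = 0.08816
  survey request: 0.256 × 0.07 = 0.01792
The unnormalized weights sum to 0.34968.
P(legitimate marketing | evidence) = 0.2436 / 0.34968 ≈ 0.697.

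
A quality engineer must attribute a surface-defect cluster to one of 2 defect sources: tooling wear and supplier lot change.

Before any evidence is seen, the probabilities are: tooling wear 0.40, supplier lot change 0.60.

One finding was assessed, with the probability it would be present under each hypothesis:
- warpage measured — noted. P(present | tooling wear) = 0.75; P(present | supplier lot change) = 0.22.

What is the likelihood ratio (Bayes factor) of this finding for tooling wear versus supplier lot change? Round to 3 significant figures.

Likelihood of this finding under each hypothesis:
  tooling wear: 0.75
  supplier lot change: 0.22
Bayes factor = 0.75 / 0.22 ≈ 3.41

3.41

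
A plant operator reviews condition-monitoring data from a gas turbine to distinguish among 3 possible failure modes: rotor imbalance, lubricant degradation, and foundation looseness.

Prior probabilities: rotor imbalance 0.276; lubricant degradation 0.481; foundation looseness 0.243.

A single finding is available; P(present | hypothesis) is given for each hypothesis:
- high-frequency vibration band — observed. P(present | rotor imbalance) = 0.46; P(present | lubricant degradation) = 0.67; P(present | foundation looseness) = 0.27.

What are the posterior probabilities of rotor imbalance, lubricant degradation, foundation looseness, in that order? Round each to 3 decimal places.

For each hypothesis, the unnormalized posterior weight is prior × likelihood:
  rotor imbalance: 0.276 × 0.46 = 0.12696
  lubricant degradation: 0.481 × 0.67 = 0.32227
  foundation looseness: 0.243 × 0.27 = 0.06561
Normalizing constant Z = 0.12696 + 0.32227 + 0.06561 = 0.51484.
P(rotor imbalance | evidence) = 0.12696 / 0.51484 ≈ 0.247
P(lubricant degradation | evidence) = 0.32227 / 0.51484 ≈ 0.626
P(foundation looseness | evidence) = 0.06561 / 0.51484 ≈ 0.127

0.247, 0.626, 0.127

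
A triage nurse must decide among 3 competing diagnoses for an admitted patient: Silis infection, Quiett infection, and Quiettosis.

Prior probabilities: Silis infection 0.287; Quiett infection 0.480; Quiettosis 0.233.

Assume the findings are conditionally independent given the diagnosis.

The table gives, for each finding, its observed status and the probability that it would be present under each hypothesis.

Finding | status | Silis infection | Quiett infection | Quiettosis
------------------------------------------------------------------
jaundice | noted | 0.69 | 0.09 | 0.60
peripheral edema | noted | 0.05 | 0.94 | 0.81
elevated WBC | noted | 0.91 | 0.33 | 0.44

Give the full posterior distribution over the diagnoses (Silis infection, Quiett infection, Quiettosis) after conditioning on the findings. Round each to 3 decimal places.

0.125, 0.186, 0.690

For each hypothesis, the unnormalized posterior weight is prior × product of the finding likelihoods:
  Silis infection: 0.287 × 0.69 × 0.05 × 0.91 = 0.0090104
  Quiett infection: 0.480 × 0.09 × 0.94 × 0.33 = 0.013401
  Quiettosis: 0.233 × 0.60 × 0.81 × 0.44 = 0.049825
Marginal likelihood of the evidence = 0.072236.
P(Silis infection | evidence) = 0.0090104 / 0.072236 ≈ 0.125
P(Quiett infection | evidence) = 0.013401 / 0.072236 ≈ 0.186
P(Quiettosis | evidence) = 0.049825 / 0.072236 ≈ 0.690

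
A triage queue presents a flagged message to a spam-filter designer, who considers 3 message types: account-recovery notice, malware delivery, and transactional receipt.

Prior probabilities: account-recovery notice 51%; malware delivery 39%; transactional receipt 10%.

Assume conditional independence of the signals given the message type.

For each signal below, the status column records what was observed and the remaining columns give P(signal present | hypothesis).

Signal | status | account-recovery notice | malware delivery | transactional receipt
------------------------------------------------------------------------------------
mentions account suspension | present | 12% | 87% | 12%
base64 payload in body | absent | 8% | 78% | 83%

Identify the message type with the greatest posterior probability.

malware delivery

For each hypothesis, the unnormalized posterior weight is prior × product of the signal likelihoods (using 1 − P(present | H) for each absent signal):
  account-recovery notice: 0.510 × 0.12 × (1 − 0.08) = 0.056304
  malware delivery: 0.390 × 0.87 × (1 − 0.78) = 0.074646
  transactional receipt: 0.100 × 0.12 × (1 − 0.83) = 0.00204
Normalizing constant Z = 0.056304 + 0.074646 + 0.00204 = 0.13299.
P(account-recovery notice | evidence) ≈ 0.056304 / 0.13299 ≈ 0.423
P(malware delivery | evidence) ≈ 0.074646 / 0.13299 ≈ 0.561
P(transactional receipt | evidence) ≈ 0.00204 / 0.13299 ≈ 0.015
The largest is 0.561, so malware delivery is most probable.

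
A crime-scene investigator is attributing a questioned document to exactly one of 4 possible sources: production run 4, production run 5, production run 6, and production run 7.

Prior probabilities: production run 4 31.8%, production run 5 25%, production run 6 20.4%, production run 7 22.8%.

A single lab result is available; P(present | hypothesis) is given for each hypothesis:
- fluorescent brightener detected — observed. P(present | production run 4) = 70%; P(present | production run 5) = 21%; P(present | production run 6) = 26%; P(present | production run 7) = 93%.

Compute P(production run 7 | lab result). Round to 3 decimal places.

0.393

For each hypothesis, the unnormalized posterior weight is prior × likelihood:
  production run 4: 0.318 × 0.70 = 0.2226
  production run 5: 0.250 × 0.21 = 0.0525
  production run 6: 0.204 × 0.26 = 0.05304
  production run 7: 0.228 × 0.93 = 0.21204
Marginal likelihood of the evidence = 0.54018.
P(production run 7 | evidence) = 0.21204 / 0.54018 ≈ 0.393.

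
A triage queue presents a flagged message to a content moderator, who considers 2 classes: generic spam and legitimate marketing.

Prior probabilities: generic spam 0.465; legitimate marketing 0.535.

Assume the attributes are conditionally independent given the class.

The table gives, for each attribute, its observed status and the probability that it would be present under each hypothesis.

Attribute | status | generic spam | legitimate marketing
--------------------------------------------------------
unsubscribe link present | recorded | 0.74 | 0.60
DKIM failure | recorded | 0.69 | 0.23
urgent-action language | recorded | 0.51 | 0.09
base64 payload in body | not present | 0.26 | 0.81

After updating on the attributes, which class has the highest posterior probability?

generic spam

Multiply each prior by the joint likelihood of the attribute pattern (using 1 − P(present | H) for each absent attribute):
  generic spam: 0.465 × 0.74 × 0.69 × 0.51 × (1 − 0.26) = 0.089606
  legitimate marketing: 0.535 × 0.60 × 0.23 × 0.09 × (1 − 0.81) = 0.0012625
The unnormalized weights sum to 0.090868.
P(generic spam | evidence) ≈ 0.089606 / 0.090868 ≈ 0.986
P(legitimate marketing | evidence) ≈ 0.0012625 / 0.090868 ≈ 0.014
The largest is 0.986, so generic spam is most probable.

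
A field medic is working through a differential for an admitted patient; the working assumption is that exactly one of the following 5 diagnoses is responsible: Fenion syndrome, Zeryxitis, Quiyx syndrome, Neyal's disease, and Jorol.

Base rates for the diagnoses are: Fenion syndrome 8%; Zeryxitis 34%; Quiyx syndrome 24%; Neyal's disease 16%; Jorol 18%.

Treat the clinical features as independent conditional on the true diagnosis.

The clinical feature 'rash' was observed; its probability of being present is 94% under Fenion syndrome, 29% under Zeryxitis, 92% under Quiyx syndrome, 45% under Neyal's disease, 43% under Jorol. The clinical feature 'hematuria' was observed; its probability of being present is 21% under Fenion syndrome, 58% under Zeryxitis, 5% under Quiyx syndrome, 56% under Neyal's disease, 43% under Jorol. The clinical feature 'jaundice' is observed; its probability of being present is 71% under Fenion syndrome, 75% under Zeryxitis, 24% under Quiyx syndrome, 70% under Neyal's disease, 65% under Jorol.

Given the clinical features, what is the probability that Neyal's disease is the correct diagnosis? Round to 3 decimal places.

For each hypothesis, the unnormalized posterior weight is prior × product of the clinical feature likelihoods:
  Fenion syndrome: 0.08 × 0.94 × 0.21 × 0.71 = 0.011212
  Zeryxitis: 0.34 × 0.29 × 0.58 × 0.75 = 0.042891
  Quiyx syndrome: 0.24 × 0.92 × 0.05 × 0.24 = 0.0026496
  Neyal's disease: 0.16 × 0.45 × 0.56 × 0.70 = 0.028224
  Jorol: 0.18 × 0.43 × 0.43 × 0.65 = 0.021633
The unnormalized weights sum to 0.10661.
P(Neyal's disease | evidence) = 0.028224 / 0.10661 ≈ 0.265.

0.265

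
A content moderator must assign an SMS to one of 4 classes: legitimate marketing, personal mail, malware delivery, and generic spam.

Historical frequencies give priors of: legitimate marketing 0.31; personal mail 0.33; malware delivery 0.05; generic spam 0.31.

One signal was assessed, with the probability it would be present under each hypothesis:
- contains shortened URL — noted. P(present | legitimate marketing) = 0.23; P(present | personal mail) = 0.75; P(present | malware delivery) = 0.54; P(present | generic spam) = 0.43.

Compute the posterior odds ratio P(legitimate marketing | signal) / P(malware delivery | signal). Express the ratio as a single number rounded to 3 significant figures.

Unnormalized posterior weight (prior times the signal likelihood) for each of the two hypotheses:
  legitimate marketing: 0.31 × 0.23 = 0.0713
  malware delivery: 0.05 × 0.54 = 0.027
Odds(legitimate marketing : malware delivery) = 0.0713 / 0.027 ≈ 2.64.

2.64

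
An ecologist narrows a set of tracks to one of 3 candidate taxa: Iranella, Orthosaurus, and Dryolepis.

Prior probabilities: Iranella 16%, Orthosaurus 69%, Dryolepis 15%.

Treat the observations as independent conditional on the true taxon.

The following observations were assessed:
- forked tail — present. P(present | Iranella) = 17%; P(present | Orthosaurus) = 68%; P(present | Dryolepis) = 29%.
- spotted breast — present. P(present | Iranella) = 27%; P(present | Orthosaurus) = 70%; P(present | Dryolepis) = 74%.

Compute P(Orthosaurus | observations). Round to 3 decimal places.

0.893

By Bayes' rule with conditional independence, the unnormalized weight for each hypothesis is prior × ∏ likelihoods:
  Iranella: 0.16 × 0.17 × 0.27 = 0.007344
  Orthosaurus: 0.69 × 0.68 × 0.70 = 0.32844
  Dryolepis: 0.15 × 0.29 × 0.74 = 0.03219
Normalizing constant Z = 0.007344 + 0.32844 + 0.03219 = 0.36797.
P(Orthosaurus | evidence) = 0.32844 / 0.36797 ≈ 0.893.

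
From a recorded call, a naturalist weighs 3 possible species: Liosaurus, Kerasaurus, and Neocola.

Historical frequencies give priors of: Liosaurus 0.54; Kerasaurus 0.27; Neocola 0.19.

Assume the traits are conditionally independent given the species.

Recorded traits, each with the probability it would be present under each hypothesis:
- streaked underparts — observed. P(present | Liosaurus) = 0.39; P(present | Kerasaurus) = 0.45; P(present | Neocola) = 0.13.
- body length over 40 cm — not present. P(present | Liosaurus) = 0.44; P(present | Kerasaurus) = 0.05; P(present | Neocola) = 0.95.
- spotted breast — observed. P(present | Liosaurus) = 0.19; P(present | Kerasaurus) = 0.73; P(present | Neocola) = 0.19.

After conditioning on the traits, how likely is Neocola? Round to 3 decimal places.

Multiply each prior by the joint likelihood of the trait pattern (using 1 − P(present | H) for each absent trait):
  Liosaurus: 0.54 × 0.39 × (1 − 0.44) × 0.19 = 0.022408
  Kerasaurus: 0.27 × 0.45 × (1 − 0.05) × 0.73 = 0.08426
  Neocola: 0.19 × 0.13 × (1 − 0.95) × 0.19 = 0.00023465
The unnormalized weights sum to 0.1069.
P(Neocola | evidence) = 0.00023465 / 0.1069 ≈ 0.002.

0.002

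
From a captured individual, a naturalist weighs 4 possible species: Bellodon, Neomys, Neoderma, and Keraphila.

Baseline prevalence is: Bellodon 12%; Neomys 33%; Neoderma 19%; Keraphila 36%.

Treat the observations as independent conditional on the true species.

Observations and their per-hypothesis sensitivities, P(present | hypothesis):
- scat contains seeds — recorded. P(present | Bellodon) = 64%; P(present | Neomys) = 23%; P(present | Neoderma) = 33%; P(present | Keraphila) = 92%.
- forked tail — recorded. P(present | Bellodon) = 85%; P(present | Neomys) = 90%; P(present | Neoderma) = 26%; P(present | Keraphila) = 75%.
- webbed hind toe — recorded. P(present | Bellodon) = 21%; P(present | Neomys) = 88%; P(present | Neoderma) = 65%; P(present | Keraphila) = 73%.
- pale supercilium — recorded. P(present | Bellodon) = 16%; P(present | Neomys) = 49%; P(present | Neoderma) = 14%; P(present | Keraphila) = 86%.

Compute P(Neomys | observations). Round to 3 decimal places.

By Bayes' rule with conditional independence, the unnormalized weight for each hypothesis is prior × ∏ likelihoods:
  Bellodon: 0.12 × 0.64 × 0.85 × 0.21 × 0.16 = 0.0021934
  Neomys: 0.33 × 0.23 × 0.90 × 0.88 × 0.49 = 0.029455
  Neoderma: 0.19 × 0.33 × 0.26 × 0.65 × 0.14 = 0.0014835
  Keraphila: 0.36 × 0.92 × 0.75 × 0.73 × 0.86 = 0.15595
Normalizing constant Z = 0.0021934 + 0.029455 + 0.0014835 + 0.15595 = 0.18908.
P(Neomys | evidence) = 0.029455 / 0.18908 ≈ 0.156.

0.156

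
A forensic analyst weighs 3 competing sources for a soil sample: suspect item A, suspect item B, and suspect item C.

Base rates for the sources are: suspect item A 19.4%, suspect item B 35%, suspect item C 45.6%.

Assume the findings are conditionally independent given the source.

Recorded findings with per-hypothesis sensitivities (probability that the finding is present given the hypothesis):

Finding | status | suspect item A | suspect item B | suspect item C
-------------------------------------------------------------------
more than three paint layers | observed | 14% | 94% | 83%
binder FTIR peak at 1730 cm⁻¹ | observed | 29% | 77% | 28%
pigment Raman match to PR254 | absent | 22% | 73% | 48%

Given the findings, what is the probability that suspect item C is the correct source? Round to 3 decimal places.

0.425

For each hypothesis, the unnormalized posterior weight is prior × product of the finding likelihoods (using 1 − P(present | H) for each absent finding):
  suspect item A: 0.194 × 0.14 × 0.29 × (1 − 0.22) = 0.0061436
  suspect item B: 0.350 × 0.94 × 0.77 × (1 − 0.73) = 0.068399
  suspect item C: 0.456 × 0.83 × 0.28 × (1 − 0.48) = 0.055107
Normalizing constant Z = 0.0061436 + 0.068399 + 0.055107 = 0.12965.
P(suspect item C | evidence) = 0.055107 / 0.12965 ≈ 0.425.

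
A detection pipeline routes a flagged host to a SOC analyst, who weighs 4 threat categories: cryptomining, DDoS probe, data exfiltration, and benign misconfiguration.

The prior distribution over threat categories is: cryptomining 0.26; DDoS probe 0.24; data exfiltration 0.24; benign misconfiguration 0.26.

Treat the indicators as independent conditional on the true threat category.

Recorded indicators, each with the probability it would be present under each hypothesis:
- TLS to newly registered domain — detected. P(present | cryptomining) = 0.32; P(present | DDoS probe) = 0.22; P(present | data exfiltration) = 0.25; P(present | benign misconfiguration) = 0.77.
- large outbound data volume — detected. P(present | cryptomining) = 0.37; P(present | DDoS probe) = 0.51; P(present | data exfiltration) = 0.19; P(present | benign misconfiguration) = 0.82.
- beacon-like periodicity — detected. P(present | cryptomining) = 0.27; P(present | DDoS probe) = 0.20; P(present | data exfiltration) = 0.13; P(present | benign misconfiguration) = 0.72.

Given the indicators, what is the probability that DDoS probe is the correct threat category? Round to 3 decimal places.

0.040

Multiply each prior by the joint likelihood of the indicator pattern:
  cryptomining: 0.26 × 0.32 × 0.37 × 0.27 = 0.0083117
  DDoS probe: 0.24 × 0.22 × 0.51 × 0.20 = 0.0053856
  data exfiltration: 0.24 × 0.25 × 0.19 × 0.13 = 0.001482
  benign misconfiguration: 0.26 × 0.77 × 0.82 × 0.72 = 0.1182
The unnormalized weights sum to 0.13338.
P(DDoS probe | evidence) = 0.0053856 / 0.13338 ≈ 0.040.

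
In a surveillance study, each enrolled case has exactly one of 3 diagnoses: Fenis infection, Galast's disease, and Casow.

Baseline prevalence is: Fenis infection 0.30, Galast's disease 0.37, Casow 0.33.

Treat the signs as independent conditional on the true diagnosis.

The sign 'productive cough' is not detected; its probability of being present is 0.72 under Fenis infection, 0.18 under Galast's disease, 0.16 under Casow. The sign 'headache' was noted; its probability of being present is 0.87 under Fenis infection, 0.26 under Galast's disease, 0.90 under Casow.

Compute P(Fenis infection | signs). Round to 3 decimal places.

0.182

Multiply each prior by the joint likelihood of the sign pattern (using 1 − P(present | H) for each absent sign):
  Fenis infection: 0.30 × (1 − 0.72) × 0.87 = 0.07308
  Galast's disease: 0.37 × (1 − 0.18) × 0.26 = 0.078884
  Casow: 0.33 × (1 − 0.16) × 0.90 = 0.24948
The unnormalized weights sum to 0.40144.
P(Fenis infection | evidence) = 0.07308 / 0.40144 ≈ 0.182.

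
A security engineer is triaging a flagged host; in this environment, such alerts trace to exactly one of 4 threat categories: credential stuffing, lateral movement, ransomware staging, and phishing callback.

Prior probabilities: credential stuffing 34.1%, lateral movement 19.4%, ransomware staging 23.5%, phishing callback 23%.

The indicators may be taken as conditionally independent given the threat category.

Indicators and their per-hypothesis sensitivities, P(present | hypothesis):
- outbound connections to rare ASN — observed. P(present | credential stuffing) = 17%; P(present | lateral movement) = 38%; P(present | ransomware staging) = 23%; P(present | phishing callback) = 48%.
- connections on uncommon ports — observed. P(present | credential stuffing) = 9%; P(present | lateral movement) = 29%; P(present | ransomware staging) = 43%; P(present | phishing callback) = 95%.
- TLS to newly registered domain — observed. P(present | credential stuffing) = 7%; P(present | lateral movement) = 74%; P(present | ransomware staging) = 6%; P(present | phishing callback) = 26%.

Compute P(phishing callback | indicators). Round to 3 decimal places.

By Bayes' rule with conditional independence, the unnormalized weight for each hypothesis is prior × ∏ likelihoods:
  credential stuffing: 0.341 × 0.17 × 0.09 × 0.07 = 0.00036521
  lateral movement: 0.194 × 0.38 × 0.29 × 0.74 = 0.01582
  ransomware staging: 0.235 × 0.23 × 0.43 × 0.06 = 0.0013945
  phishing callback: 0.230 × 0.48 × 0.95 × 0.26 = 0.027269
Marginal likelihood of the evidence = 0.044849.
P(phishing callback | evidence) = 0.027269 / 0.044849 ≈ 0.608.

0.608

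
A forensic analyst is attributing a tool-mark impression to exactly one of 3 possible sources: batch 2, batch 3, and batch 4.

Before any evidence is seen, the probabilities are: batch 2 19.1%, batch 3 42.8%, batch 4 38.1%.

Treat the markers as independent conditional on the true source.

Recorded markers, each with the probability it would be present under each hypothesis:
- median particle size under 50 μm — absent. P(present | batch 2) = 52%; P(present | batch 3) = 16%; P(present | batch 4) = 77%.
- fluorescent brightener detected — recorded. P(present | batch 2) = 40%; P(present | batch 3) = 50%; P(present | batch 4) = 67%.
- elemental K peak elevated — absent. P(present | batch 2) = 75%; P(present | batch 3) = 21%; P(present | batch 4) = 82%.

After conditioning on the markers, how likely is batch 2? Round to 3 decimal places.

0.057

For each hypothesis, the unnormalized posterior weight is prior × product of the marker likelihoods (using 1 − P(present | H) for each absent marker):
  batch 2: 0.191 × (1 − 0.52) × 0.40 × (1 − 0.75) = 0.009168
  batch 3: 0.428 × (1 − 0.16) × 0.50 × (1 − 0.21) = 0.14201
  batch 4: 0.381 × (1 − 0.77) × 0.67 × (1 − 0.82) = 0.010568
The unnormalized weights sum to 0.16175.
P(batch 2 | evidence) = 0.009168 / 0.16175 ≈ 0.057.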